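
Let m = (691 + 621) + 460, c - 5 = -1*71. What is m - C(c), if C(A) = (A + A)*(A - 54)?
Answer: -14068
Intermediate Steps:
c = -66 (c = 5 - 1*71 = 5 - 71 = -66)
C(A) = 2*A*(-54 + A) (C(A) = (2*A)*(-54 + A) = 2*A*(-54 + A))
m = 1772 (m = 1312 + 460 = 1772)
m - C(c) = 1772 - 2*(-66)*(-54 - 66) = 1772 - 2*(-66)*(-120) = 1772 - 1*15840 = 1772 - 15840 = -14068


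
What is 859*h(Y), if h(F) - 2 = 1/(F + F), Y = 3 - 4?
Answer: 2577/2 ≈ 1288.5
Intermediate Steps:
Y = -1
h(F) = 2 + 1/(2*F) (h(F) = 2 + 1/(F + F) = 2 + 1/(2*F))
859*h(Y) = 859*(2 + (½)/(-1)) = 859*(2 + (½)*(-1)) = 859*(2 - ½) = 859*(3/2) = 2577/2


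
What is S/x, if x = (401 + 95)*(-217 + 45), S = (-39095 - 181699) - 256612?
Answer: 238703/42656 ≈ 5.5960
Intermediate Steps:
S = -477406 (S = -220794 - 256612 = -477406)
x = -85312 (x = 496*(-172) = -85312)
S/x = -477406/(-85312) = -477406*(-1/85312) = 238703/42656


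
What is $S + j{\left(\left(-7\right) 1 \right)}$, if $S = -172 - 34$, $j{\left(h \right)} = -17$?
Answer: $-223$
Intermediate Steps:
$S = -206$ ($S = -172 - 34 = -206$)
$S + j{\left(\left(-7\right) 1 \right)} = -206 - 17 = -223$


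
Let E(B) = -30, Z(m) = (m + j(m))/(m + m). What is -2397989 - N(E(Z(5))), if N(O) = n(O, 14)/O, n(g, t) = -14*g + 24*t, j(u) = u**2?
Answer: -11989819/5 ≈ -2.3980e+6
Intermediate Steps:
Z(m) = (m + m**2)/(2*m) (Z(m) = (m + m**2)/(m + m) = (m + m**2)/((2*m)) = (m + m**2)*(1/(2*m)) = (m + m**2)/(2*m))
N(O) = (336 - 14*O)/O (N(O) = (-14*O + 24*14)/O = (-14*O + 336)/O = (336 - 14*O)/O)
-2397989 - N(E(Z(5))) = -2397989 - (-14 + 336/(-30)) = -2397989 - (-14 + 336*(-1/30)) = -2397989 - (-14 - 56/5) = -2397989 - 1*(-126/5) = -2397989 + 126/5 = -11989819/5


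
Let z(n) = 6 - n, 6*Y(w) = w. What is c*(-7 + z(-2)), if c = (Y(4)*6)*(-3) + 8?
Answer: -4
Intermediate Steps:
Y(w) = w/6
c = -4 (c = (((1/6)*4)*6)*(-3) + 8 = ((2/3)*6)*(-3) + 8 = 4*(-3) + 8 = -12 + 8 = -4)
c*(-7 + z(-2)) = -4*(-7 + (6 - 1*(-2))) = -4*(-7 + (6 + 2)) = -4*(-7 + 8) = -4*1 = -4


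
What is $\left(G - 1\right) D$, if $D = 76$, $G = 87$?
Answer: $6536$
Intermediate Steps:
$\left(G - 1\right) D = \left(87 - 1\right) 76 = 86 \cdot 76 = 6536$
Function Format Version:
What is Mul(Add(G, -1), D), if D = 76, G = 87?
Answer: 6536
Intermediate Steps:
Mul(Add(G, -1), D) = Mul(Add(87, -1), 76) = Mul(86, 76) = 6536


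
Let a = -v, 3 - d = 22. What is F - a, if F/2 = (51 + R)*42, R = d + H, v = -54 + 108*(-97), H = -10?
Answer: -8682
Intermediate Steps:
d = -19 (d = 3 - 1*22 = 3 - 22 = -19)
v = -10530 (v = -54 - 10476 = -10530)
a = 10530 (a = -1*(-10530) = 10530)
R = -29 (R = -19 - 10 = -29)
F = 1848 (F = 2*((51 - 29)*42) = 2*(22*42) = 2*924 = 1848)
F - a = 1848 - 1*10530 = 1848 - 10530 = -8682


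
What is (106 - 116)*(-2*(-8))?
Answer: -160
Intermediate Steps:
(106 - 116)*(-2*(-8)) = -10*16 = -160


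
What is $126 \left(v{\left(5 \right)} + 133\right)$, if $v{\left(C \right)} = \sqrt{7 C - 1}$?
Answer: $16758 + 126 \sqrt{34} \approx 17493.0$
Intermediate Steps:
$v{\left(C \right)} = \sqrt{-1 + 7 C}$
$126 \left(v{\left(5 \right)} + 133\right) = 126 \left(\sqrt{-1 + 7 \cdot 5} + 133\right) = 126 \left(\sqrt{-1 + 35} + 133\right) = 126 \left(\sqrt{34} + 133\right) = 126 \left(133 + \sqrt{34}\right) = 16758 + 126 \sqrt{34}$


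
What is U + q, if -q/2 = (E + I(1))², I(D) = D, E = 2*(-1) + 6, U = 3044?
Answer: 2994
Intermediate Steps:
E = 4 (E = -2 + 6 = 4)
q = -50 (q = -2*(4 + 1)² = -2*5² = -2*25 = -50)
U + q = 3044 - 50 = 2994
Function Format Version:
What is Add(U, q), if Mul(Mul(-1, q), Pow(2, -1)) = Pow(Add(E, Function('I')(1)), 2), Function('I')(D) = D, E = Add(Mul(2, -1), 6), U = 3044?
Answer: 2994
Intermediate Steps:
E = 4 (E = Add(-2, 6) = 4)
q = -50 (q = Mul(-2, Pow(Add(4, 1), 2)) = Mul(-2, Pow(5, 2)) = Mul(-2, 25) = -50)
Add(U, q) = Add(3044, -50) = 2994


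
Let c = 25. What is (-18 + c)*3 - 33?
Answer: -12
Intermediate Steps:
(-18 + c)*3 - 33 = (-18 + 25)*3 - 33 = 7*3 - 33 = 21 - 33 = -12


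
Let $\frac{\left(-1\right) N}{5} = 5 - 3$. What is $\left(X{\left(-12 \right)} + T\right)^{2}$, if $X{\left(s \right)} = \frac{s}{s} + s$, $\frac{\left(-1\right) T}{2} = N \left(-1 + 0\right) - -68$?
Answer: $27889$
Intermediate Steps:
$N = -10$ ($N = - 5 \left(5 - 3\right) = \left(-5\right) 2 = -10$)
$T = -156$ ($T = - 2 \left(- 10 \left(-1 + 0\right) - -68\right) = - 2 \left(\left(-10\right) \left(-1\right) + 68\right) = - 2 \left(10 + 68\right) = \left(-2\right) 78 = -156$)
$X{\left(s \right)} = 1 + s$
$\left(X{\left(-12 \right)} + T\right)^{2} = \left(\left(1 - 12\right) - 156\right)^{2} = \left(-11 - 156\right)^{2} = \left(-167\right)^{2} = 27889$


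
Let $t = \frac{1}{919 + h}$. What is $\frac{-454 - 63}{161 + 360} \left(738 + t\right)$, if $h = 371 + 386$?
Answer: $- \frac{639471613}{873196} \approx -732.33$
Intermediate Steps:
$h = 757$
$t = \frac{1}{1676}$ ($t = \frac{1}{919 + 757} = \frac{1}{1676} \approx 0.00059666$)
$\frac{-454 - 63}{161 + 360} \left(738 + t\right) = \frac{-454 - 63}{161 + 360} \left(738 + \frac{1}{1676}\right) = - \frac{517}{521} \cdot \frac{1236889}{1676} = \left(-517\right) \frac{1}{521} \cdot \frac{1236889}{1676} = \left(- \frac{517}{521}\right) \frac{1236889}{1676} = - \frac{639471613}{873196}$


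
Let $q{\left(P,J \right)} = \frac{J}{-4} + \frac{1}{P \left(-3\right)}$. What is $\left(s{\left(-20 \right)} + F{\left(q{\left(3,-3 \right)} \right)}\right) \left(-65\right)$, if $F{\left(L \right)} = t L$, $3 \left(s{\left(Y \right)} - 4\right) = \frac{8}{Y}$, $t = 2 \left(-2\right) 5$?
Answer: $\frac{5213}{9} \approx 579.22$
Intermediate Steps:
$t = -20$ ($t = \left(-4\right) 5 = -20$)
$s{\left(Y \right)} = 4 + \frac{8}{3 Y}$ ($s{\left(Y \right)} = 4 + \frac{8 \frac{1}{Y}}{3} = 4 + \frac{8}{3 Y}$)
$q{\left(P,J \right)} = - \frac{1}{3 P} - \frac{J}{4}$ ($q{\left(P,J \right)} = J \left(- \frac{1}{4}\right) + \frac{1}{P} \left(- \frac{1}{3}\right) = - \frac{J}{4} - \frac{1}{3 P} = - \frac{1}{3 P} - \frac{J}{4}$)
$F{\left(L \right)} = - 20 L$
$\left(s{\left(-20 \right)} + F{\left(q{\left(3,-3 \right)} \right)}\right) \left(-65\right) = \left(\left(4 + \frac{8}{3 \left(-20\right)}\right) - 20 \left(- \frac{1}{3 \cdot 3} - - \frac{3}{4}\right)\right) \left(-65\right) = \left(\left(4 + \frac{8}{3} \left(- \frac{1}{20}\right)\right) - 20 \left(\left(- \frac{1}{3}\right) \frac{1}{3} + \frac{3}{4}\right)\right) \left(-65\right) = \left(\left(4 - \frac{2}{15}\right) - 20 \left(- \frac{1}{9} + \frac{3}{4}\right)\right) \left(-65\right) = \left(\frac{58}{15} - \frac{115}{9}\right) \left(-65\right) = \left(- \frac{401}{45}\right) \left(-65\right) = \frac{5213}{9}$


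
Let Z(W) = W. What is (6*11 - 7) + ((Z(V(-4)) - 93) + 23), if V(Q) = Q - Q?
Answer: -11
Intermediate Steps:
V(Q) = 0
(6*11 - 7) + ((Z(V(-4)) - 93) + 23) = (6*11 - 7) + ((0 - 93) + 23) = (66 - 7) + (-93 + 23) = 59 - 70 = -11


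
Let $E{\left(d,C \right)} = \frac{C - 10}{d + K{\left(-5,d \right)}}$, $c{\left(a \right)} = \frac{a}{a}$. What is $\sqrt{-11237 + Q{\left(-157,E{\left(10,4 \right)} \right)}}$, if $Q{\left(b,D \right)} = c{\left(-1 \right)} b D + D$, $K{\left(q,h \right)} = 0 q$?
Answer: $\frac{i \sqrt{278585}}{5} \approx 105.56 i$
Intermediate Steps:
$c{\left(a \right)} = 1$
$K{\left(q,h \right)} = 0$
$E{\left(d,C \right)} = \frac{-10 + C}{d}$ ($E{\left(d,C \right)} = \frac{C - 10}{d + 0} = \frac{-10 + C}{d}$)
$Q{\left(b,D \right)} = D + D b$ ($Q{\left(b,D \right)} = 1 b D + D = b D + D = D b + D = D + D b$)
$\sqrt{-11237 + Q{\left(-157,E{\left(10,4 \right)} \right)}} = \sqrt{-11237 + \frac{-10 + 4}{10} \left(1 - 157\right)} = \sqrt{-11237 + \frac{1}{10} \left(-6\right) \left(-156\right)} = \sqrt{-11237 - - \frac{468}{5}} = \sqrt{-11237 + \frac{468}{5}} = \sqrt{- \frac{55717}{5}} = \frac{i \sqrt{278585}}{5}$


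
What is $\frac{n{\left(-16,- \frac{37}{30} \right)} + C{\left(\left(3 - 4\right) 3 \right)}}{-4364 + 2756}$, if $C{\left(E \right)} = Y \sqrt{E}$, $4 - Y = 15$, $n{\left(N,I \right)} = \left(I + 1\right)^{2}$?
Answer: $- \frac{49}{1447200} + \frac{11 i \sqrt{3}}{1608} \approx -3.3858 \cdot 10^{-5} + 0.011849 i$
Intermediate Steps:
$n{\left(N,I \right)} = \left(1 + I\right)^{2}$
$Y = -11$ ($Y = 4 - 15 = -11$)
$C{\left(E \right)} = - 11 \sqrt{E}$
$\frac{n{\left(-16,- \frac{37}{30} \right)} + C{\left(\left(3 - 4\right) 3 \right)}}{-4364 + 2756} = \frac{\left(1 - \frac{37}{30}\right)^{2} - 11 \sqrt{\left(3 - 4\right) 3}}{-4364 + 2756} = \frac{\left(1 - \frac{37}{30}\right)^{2} - 11 \sqrt{\left(-1\right) 3}}{-1608} = \left(\left(1 - \frac{37}{30}\right)^{2} - 11 \sqrt{-3}\right) \left(- \frac{1}{1608}\right) = \left(\left(- \frac{7}{30}\right)^{2} - 11 i \sqrt{3}\right) \left(- \frac{1}{1608}\right) = \left(\frac{49}{900} - 11 i \sqrt{3}\right) \left(- \frac{1}{1608}\right) = - \frac{49}{1447200} + \frac{11 i \sqrt{3}}{1608}$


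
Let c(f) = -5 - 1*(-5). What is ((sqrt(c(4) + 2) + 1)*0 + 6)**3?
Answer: 216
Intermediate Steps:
c(f) = 0 (c(f) = -5 + 5 = 0)
((sqrt(c(4) + 2) + 1)*0 + 6)**3 = ((sqrt(0 + 2) + 1)*0 + 6)**3 = ((sqrt(2) + 1)*0 + 6)**3 = ((1 + sqrt(2))*0 + 6)**3 = (0 + 6)**3 = 6**3 = 216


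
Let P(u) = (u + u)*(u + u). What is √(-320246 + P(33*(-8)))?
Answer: I*√41462 ≈ 203.62*I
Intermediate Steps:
P(u) = 4*u² (P(u) = (2*u)*(2*u) = 4*u²)
√(-320246 + P(33*(-8))) = √(-320246 + 4*(33*(-8))²) = √(-320246 + 4*(-264)²) = √(-320246 + 4*69696) = √(-320246 + 278784) = √(-41462) = I*√41462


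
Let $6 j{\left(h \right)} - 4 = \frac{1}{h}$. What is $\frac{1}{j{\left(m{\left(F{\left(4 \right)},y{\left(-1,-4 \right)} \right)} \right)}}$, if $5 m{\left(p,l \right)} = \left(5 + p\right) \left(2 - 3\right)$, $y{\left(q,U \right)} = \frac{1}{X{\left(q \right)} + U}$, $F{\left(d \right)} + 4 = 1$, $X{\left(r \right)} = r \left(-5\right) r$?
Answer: $4$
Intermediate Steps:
$X{\left(r \right)} = - 5 r^{2}$ ($X{\left(r \right)} = - 5 r r = - 5 r^{2}$)
$F{\left(d \right)} = -3$ ($F{\left(d \right)} = -4 + 1 = -3$)
$y{\left(q,U \right)} = \frac{1}{U - 5 q^{2}}$ ($y{\left(q,U \right)} = \frac{1}{- 5 q^{2} + U} = \frac{1}{U - 5 q^{2}}$)
$m{\left(p,l \right)} = -1 - \frac{p}{5}$ ($m{\left(p,l \right)} = \frac{\left(5 + p\right) \left(2 - 3\right)}{5} = \frac{\left(5 + p\right) \left(-1\right)}{5} = \frac{-5 - p}{5} = -1 - \frac{p}{5}$)
$j{\left(h \right)} = \frac{2}{3} + \frac{1}{6 h}$
$\frac{1}{j{\left(m{\left(F{\left(4 \right)},y{\left(-1,-4 \right)} \right)} \right)}} = \frac{1}{\frac{1}{6} \frac{1}{-1 - - \frac{3}{5}} \left(1 + 4 \left(-1 - - \frac{3}{5}\right)\right)} = \frac{1}{\frac{1}{6} \frac{1}{-1 + \frac{3}{5}} \left(1 + 4 \left(-1 + \frac{3}{5}\right)\right)} = \frac{1}{\frac{1}{6} \frac{1}{- \frac{2}{5}} \left(1 + 4 \left(- \frac{2}{5}\right)\right)} = \frac{1}{\frac{1}{6} \left(- \frac{5}{2}\right) \left(1 - \frac{8}{5}\right)} = \frac{1}{\frac{1}{6} \left(- \frac{5}{2}\right) \left(- \frac{3}{5}\right)} = \frac{1}{\frac{1}{4}} = 4$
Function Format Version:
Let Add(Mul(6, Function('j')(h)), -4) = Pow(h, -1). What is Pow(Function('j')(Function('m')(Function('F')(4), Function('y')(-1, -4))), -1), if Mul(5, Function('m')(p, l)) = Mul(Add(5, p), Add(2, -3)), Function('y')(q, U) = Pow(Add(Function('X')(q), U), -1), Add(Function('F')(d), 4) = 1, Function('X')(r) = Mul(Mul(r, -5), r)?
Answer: 4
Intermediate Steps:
Function('X')(r) = Mul(-5, Pow(r, 2)) (Function('X')(r) = Mul(Mul(-5, r), r) = Mul(-5, Pow(r, 2)))
Function('F')(d) = -3 (Function('F')(d) = Add(-4, 1) = -3)
Function('y')(q, U) = Pow(Add(U, Mul(-5, Pow(q, 2))), -1) (Function('y')(q, U) = Pow(Add(Mul(-5, Pow(q, 2)), U), -1) = Pow(Add(U, Mul(-5, Pow(q, 2))), -1))
Function('m')(p, l) = Add(-1, Mul(Rational(-1, 5), p)) (Function('m')(p, l) = Mul(Rational(1, 5), Mul(Add(5, p), Add(2, -3))) = Mul(Rational(1, 5), Mul(Add(5, p), -1)) = Mul(Rational(1, 5), Add(-5, Mul(-1, p))) = Add(-1, Mul(Rational(-1, 5), p)))
Function('j')(h) = Add(Rational(2, 3), Mul(Rational(1, 6), Pow(h, -1)))
Pow(Function('j')(Function('m')(Function('F')(4), Function('y')(-1, -4))), -1) = Pow(Mul(Rational(1, 6), Pow(Add(-1, Mul(Rational(-1, 5), -3)), -1), Add(1, Mul(4, Add(-1, Mul(Rational(-1, 5), -3))))), -1) = Pow(Mul(Rational(1, 6), Pow(Add(-1, Rational(3, 5)), -1), Add(1, Mul(4, Add(-1, Rational(3, 5))))), -1) = Pow(Mul(Rational(1, 6), Pow(Rational(-2, 5), -1), Add(1, Mul(4, Rational(-2, 5)))), -1) = Pow(Mul(Rational(1, 6), Rational(-5, 2), Add(1, Rational(-8, 5))), -1) = Pow(Mul(Rational(1, 6), Rational(-5, 2), Rational(-3, 5)), -1) = Pow(Rational(1, 4), -1) = 4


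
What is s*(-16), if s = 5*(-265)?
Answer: 21200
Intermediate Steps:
s = -1325
s*(-16) = -1325*(-16) = 21200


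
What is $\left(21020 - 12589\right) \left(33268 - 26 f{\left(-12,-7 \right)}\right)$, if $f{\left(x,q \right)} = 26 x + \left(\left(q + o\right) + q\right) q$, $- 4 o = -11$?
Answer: $\frac{663224615}{2} \approx 3.3161 \cdot 10^{8}$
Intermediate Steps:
$o = \frac{11}{4}$ ($o = \left(- \frac{1}{4}\right) \left(-11\right) = \frac{11}{4} \approx 2.75$)
$f{\left(x,q \right)} = 26 x + q \left(\frac{11}{4} + 2 q\right)$ ($f{\left(x,q \right)} = 26 x + \left(\left(q + \frac{11}{4}\right) + q\right) q = 26 x + \left(\left(\frac{11}{4} + q\right) + q\right) q = 26 x + \left(\frac{11}{4} + 2 q\right) q = 26 x + q \left(\frac{11}{4} + 2 q\right)$)
$\left(21020 - 12589\right) \left(33268 - 26 f{\left(-12,-7 \right)}\right) = \left(21020 - 12589\right) \left(33268 - 26 \left(2 \left(-7\right)^{2} + 26 \left(-12\right) + \frac{11}{4} \left(-7\right)\right)\right) = 8431 \left(33268 - 26 \left(2 \cdot 49 - 312 - \frac{77}{4}\right)\right) = 8431 \left(33268 - 26 \left(98 - 312 - \frac{77}{4}\right)\right) = 8431 \left(33268 - - \frac{12129}{2}\right) = 8431 \left(33268 + \frac{12129}{2}\right) = 8431 \cdot \frac{78665}{2} = \frac{663224615}{2}$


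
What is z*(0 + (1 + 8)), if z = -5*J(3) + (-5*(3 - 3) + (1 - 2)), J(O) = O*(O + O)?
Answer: -819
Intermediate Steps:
J(O) = 2*O**2 (J(O) = O*(2*O) = 2*O**2)
z = -91 (z = -10*3**2 + (-5*(3 - 3) + (1 - 2)) = -10*9 + (-5*0 - 1) = -5*18 + (0 - 1) = -90 - 1 = -91)
z*(0 + (1 + 8)) = -91*(0 + (1 + 8)) = -91*(0 + 9) = -91*9 = -819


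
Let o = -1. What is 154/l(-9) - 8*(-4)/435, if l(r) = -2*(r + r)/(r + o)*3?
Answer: -55537/3915 ≈ -14.186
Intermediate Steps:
l(r) = -12*r/(-1 + r) (l(r) = -2*(r + r)/(r - 1)*3 = -2*2*r/(-1 + r)*3 = -4*r/(-1 + r)*3 = -12*r/(-1 + r))
154/l(-9) - 8*(-4)/435 = 154/((-12*(-9)/(-1 - 9))) - 8*(-4)/435 = 154/((-12*(-9)/(-10))) + 32*(1/435) = 154/((-12*(-9)*(-1/10))) + 32/435 = 154/(-54/5) + 32/435 = 154*(-5/54) + 32/435 = -385/27 + 32/435 = -55537/3915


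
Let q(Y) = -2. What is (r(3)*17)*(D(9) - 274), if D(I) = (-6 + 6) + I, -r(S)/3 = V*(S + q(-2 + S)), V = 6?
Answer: 81090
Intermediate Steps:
r(S) = 36 - 18*S (r(S) = -18*(S - 2) = -18*(-2 + S) = -3*(-12 + 6*S) = 36 - 18*S)
D(I) = I (D(I) = 0 + I = I)
(r(3)*17)*(D(9) - 274) = ((36 - 18*3)*17)*(9 - 274) = ((36 - 54)*17)*(-265) = -18*17*(-265) = -306*(-265) = 81090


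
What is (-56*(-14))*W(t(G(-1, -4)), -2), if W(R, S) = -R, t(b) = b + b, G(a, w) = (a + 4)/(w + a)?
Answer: 4704/5 ≈ 940.80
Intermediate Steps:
G(a, w) = (4 + a)/(a + w)
t(b) = 2*b
(-56*(-14))*W(t(G(-1, -4)), -2) = (-56*(-14))*(-2*(4 - 1)/(-1 - 4)) = 784*(-2*3/(-5)) = 784*(-2*(-1/5*3)) = 784*(-2*(-3)/5) = 784*(-1*(-6/5)) = 784*(6/5) = 4704/5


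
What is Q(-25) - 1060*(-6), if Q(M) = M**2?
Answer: 6985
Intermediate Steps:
Q(-25) - 1060*(-6) = (-25)**2 - 1060*(-6) = 625 + 6360 = 6985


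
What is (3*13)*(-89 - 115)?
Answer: -7956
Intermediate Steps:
(3*13)*(-89 - 115) = 39*(-204) = -7956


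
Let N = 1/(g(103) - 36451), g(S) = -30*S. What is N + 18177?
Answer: 718736756/39541 ≈ 18177.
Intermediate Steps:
N = -1/39541 (N = 1/(-30*103 - 36451) = 1/(-3090 - 36451) = 1/(-39541) = -1/39541 ≈ -2.5290e-5)
N + 18177 = -1/39541 + 18177 = 718736756/39541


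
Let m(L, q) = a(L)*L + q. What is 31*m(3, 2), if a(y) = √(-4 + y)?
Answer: 62 + 93*I ≈ 62.0 + 93.0*I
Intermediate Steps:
m(L, q) = q + L*√(-4 + L) (m(L, q) = √(-4 + L)*L + q = L*√(-4 + L) + q = q + L*√(-4 + L))
31*m(3, 2) = 31*(2 + 3*√(-4 + 3)) = 31*(2 + 3*√(-1)) = 31*(2 + 3*I) = 62 + 93*I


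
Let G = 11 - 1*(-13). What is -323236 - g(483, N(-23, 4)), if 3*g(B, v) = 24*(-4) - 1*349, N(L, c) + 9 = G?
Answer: -969263/3 ≈ -3.2309e+5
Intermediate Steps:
G = 24 (G = 11 + 13 = 24)
N(L, c) = 15 (N(L, c) = -9 + 24 = 15)
g(B, v) = -445/3 (g(B, v) = (24*(-4) - 1*349)/3 = (-96 - 349)/3 = (1/3)*(-445) = -445/3)
-323236 - g(483, N(-23, 4)) = -323236 - 1*(-445/3) = -323236 + 445/3 = -969263/3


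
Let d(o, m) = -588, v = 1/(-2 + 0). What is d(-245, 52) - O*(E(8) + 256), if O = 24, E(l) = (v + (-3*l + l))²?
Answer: -13266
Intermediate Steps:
v = -½ (v = 1/(-2) = -½ ≈ -0.50000)
E(l) = (-½ - 2*l)² (E(l) = (-½ + (-3*l + l))² = (-½ - 2*l)²)
d(-245, 52) - O*(E(8) + 256) = -588 - 24*((1 + 4*8)²/4 + 256) = -588 - 24*((1 + 32)²/4 + 256) = -588 - 24*((¼)*33² + 256) = -588 - 24*((¼)*1089 + 256) = -588 - 24*(1089/4 + 256) = -588 - 24*2113/4 = -588 - 1*12678 = -588 - 12678 = -13266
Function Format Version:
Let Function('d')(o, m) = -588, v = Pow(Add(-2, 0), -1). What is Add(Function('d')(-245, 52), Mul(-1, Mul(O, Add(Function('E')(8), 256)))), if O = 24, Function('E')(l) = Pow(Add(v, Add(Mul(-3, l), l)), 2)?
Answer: -13266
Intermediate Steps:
v = Rational(-1, 2) (v = Pow(-2, -1) = Rational(-1, 2) ≈ -0.50000)
Function('E')(l) = Pow(Add(Rational(-1, 2), Mul(-2, l)), 2) (Function('E')(l) = Pow(Add(Rational(-1, 2), Add(Mul(-3, l), l)), 2) = Pow(Add(Rational(-1, 2), Mul(-2, l)), 2))
Add(Function('d')(-245, 52), Mul(-1, Mul(O, Add(Function('E')(8), 256)))) = Add(-588, Mul(-1, Mul(24, Add(Mul(Rational(1, 4), Pow(Add(1, Mul(4, 8)), 2)), 256)))) = Add(-588, Mul(-1, Mul(24, Add(Mul(Rational(1, 4), Pow(Add(1, 32), 2)), 256)))) = Add(-588, Mul(-1, Mul(24, Add(Mul(Rational(1, 4), Pow(33, 2)), 256)))) = Add(-588, Mul(-1, Mul(24, Add(Mul(Rational(1, 4), 1089), 256)))) = Add(-588, Mul(-1, Mul(24, Add(Rational(1089, 4), 256)))) = Add(-588, Mul(-1, Mul(24, Rational(2113, 4)))) = Add(-588, Mul(-1, 12678)) = Add(-588, -12678) = -13266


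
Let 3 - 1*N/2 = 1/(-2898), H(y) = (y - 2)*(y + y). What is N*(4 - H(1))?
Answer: 17390/483 ≈ 36.004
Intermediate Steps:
H(y) = 2*y*(-2 + y) (H(y) = (-2 + y)*(2*y) = 2*y*(-2 + y))
N = 8695/1449 (N = 6 - 2/(-2898) = 6 - 2*(-1/2898) = 6 + 1/1449 = 8695/1449 ≈ 6.0007)
N*(4 - H(1)) = 8695*(4 - 2*(-2 + 1))/1449 = 8695*(4 - 2*(-1))/1449 = 8695*(4 - 1*(-2))/1449 = 8695*(4 + 2)/1449 = (8695/1449)*6 = 17390/483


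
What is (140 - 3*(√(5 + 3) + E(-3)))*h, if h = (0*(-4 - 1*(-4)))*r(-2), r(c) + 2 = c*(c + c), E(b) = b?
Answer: 0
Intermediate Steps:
r(c) = -2 + 2*c² (r(c) = -2 + c*(c + c) = -2 + c*(2*c) = -2 + 2*c²)
h = 0 (h = (0*(-4 - 1*(-4)))*(-2 + 2*(-2)²) = (0*(-4 + 4))*(-2 + 2*4) = (0*0)*(-2 + 8) = 0*6 = 0)
(140 - 3*(√(5 + 3) + E(-3)))*h = (140 - 3*(√(5 + 3) - 3))*0 = (140 - 3*(√8 - 3))*0 = (140 - 3*(2*√2 - 3))*0 = (140 - 3*(-3 + 2*√2))*0 = (140 + (9 - 6*√2))*0 = (149 - 6*√2)*0 = 0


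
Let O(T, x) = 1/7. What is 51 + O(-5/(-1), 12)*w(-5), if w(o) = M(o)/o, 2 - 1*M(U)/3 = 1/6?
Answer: 3559/70 ≈ 50.843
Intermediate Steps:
M(U) = 11/2 (M(U) = 6 - 3/6 = 6 - 3*⅙ = 6 - ½ = 11/2)
O(T, x) = ⅐
w(o) = 11/(2*o)
51 + O(-5/(-1), 12)*w(-5) = 51 + ((11/2)/(-5))/7 = 51 + ((11/2)*(-⅕))/7 = 51 + (⅐)*(-11/10) = 51 - 11/70 = 3559/70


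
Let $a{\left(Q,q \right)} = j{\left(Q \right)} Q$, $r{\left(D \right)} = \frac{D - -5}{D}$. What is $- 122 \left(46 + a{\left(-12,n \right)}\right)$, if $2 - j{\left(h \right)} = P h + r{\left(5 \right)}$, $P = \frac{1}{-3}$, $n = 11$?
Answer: $-11468$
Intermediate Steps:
$r{\left(D \right)} = \frac{5 + D}{D}$ ($r{\left(D \right)} = \frac{D + 5}{D} = \frac{5 + D}{D}$)
$P = - \frac{1}{3} \approx -0.33333$
$j{\left(h \right)} = \frac{h}{3}$ ($j{\left(h \right)} = 2 - \left(- \frac{h}{3} + \frac{5 + 5}{5}\right) = 2 - \left(- \frac{h}{3} + \frac{1}{5} \cdot 10\right) = 2 - \left(- \frac{h}{3} + 2\right) = 2 - \left(2 - \frac{h}{3}\right) = 2 + \left(-2 + \frac{h}{3}\right) = \frac{h}{3}$)
$a{\left(Q,q \right)} = \frac{Q^{2}}{3}$ ($a{\left(Q,q \right)} = \frac{Q}{3} Q = \frac{Q^{2}}{3}$)
$- 122 \left(46 + a{\left(-12,n \right)}\right) = - 122 \left(46 + \frac{\left(-12\right)^{2}}{3}\right) = - 122 \left(46 + \frac{1}{3} \cdot 144\right) = - 122 \left(46 + 48\right) = \left(-122\right) 94 = -11468$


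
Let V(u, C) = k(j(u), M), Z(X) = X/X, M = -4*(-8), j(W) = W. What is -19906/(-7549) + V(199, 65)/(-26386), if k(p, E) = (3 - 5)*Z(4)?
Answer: 262627407/99593957 ≈ 2.6370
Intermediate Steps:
M = 32
Z(X) = 1
k(p, E) = -2 (k(p, E) = (3 - 5)*1 = -2*1 = -2)
V(u, C) = -2
-19906/(-7549) + V(199, 65)/(-26386) = -19906/(-7549) - 2/(-26386) = -19906*(-1/7549) - 2*(-1/26386) = 19906/7549 + 1/13193 = 262627407/99593957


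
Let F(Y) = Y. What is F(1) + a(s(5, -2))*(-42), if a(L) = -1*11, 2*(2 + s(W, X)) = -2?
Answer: 463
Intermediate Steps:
s(W, X) = -3 (s(W, X) = -2 + (1/2)*(-2) = -2 - 1 = -3)
a(L) = -11
F(1) + a(s(5, -2))*(-42) = 1 - 11*(-42) = 1 + 462 = 463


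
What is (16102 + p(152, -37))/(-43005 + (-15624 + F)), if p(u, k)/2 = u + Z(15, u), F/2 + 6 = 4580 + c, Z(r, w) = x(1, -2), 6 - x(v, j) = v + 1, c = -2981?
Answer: -16414/55443 ≈ -0.29605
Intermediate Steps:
x(v, j) = 5 - v (x(v, j) = 6 - (v + 1) = 6 - (1 + v) = 6 + (-1 - v) = 5 - v)
Z(r, w) = 4 (Z(r, w) = 5 - 1*1 = 5 - 1 = 4)
F = 3186 (F = -12 + 2*(4580 - 2981) = -12 + 2*1599 = -12 + 3198 = 3186)
p(u, k) = 8 + 2*u (p(u, k) = 2*(u + 4) = 2*(4 + u) = 8 + 2*u)
(16102 + p(152, -37))/(-43005 + (-15624 + F)) = (16102 + (8 + 2*152))/(-43005 + (-15624 + 3186)) = (16102 + (8 + 304))/(-43005 - 12438) = (16102 + 312)/(-55443) = 16414*(-1/55443) = -16414/55443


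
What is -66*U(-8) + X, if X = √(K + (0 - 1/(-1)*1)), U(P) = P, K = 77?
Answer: 528 + √78 ≈ 536.83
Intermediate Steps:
X = √78 (X = √(77 + (0 - 1/(-1)*1)) = √(77 + (0 - 1*(-1)*1)) = √(77 + (0 + 1*1)) = √(77 + (0 + 1)) = √(77 + 1) = √78 ≈ 8.8318)
-66*U(-8) + X = -66*(-8) + √78 = 528 + √78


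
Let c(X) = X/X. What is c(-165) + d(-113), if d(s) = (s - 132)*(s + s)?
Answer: 55371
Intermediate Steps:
c(X) = 1
d(s) = 2*s*(-132 + s) (d(s) = (-132 + s)*(2*s) = 2*s*(-132 + s))
c(-165) + d(-113) = 1 + 2*(-113)*(-132 - 113) = 1 + 2*(-113)*(-245) = 1 + 55370 = 55371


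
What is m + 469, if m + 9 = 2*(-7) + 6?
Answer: 452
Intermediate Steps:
m = -17 (m = -9 + (2*(-7) + 6) = -9 + (-14 + 6) = -9 - 8 = -17)
m + 469 = -17 + 469 = 452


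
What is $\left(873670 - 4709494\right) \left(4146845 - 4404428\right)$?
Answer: $988043053392$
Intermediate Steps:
$\left(873670 - 4709494\right) \left(4146845 - 4404428\right) = \left(-3835824\right) \left(-257583\right) = 988043053392$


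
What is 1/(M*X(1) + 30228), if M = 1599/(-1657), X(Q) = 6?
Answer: 1657/50078202 ≈ 3.3088e-5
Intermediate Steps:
M = -1599/1657 (M = 1599*(-1/1657) = -1599/1657 ≈ -0.96500)
1/(M*X(1) + 30228) = 1/(-1599/1657*6 + 30228) = 1/(-9594/1657 + 30228) = 1/(50078202/1657) = 1657/50078202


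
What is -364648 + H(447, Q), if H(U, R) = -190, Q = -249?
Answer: -364838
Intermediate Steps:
-364648 + H(447, Q) = -364648 - 190 = -364838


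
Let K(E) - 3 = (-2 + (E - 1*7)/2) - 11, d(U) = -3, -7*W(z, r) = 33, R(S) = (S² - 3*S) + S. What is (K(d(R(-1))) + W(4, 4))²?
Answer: 19044/49 ≈ 388.65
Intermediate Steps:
R(S) = S² - 2*S
W(z, r) = -33/7 (W(z, r) = -⅐*33 = -33/7)
K(E) = -27/2 + E/2 (K(E) = 3 + ((-2 + (E - 1*7)/2) - 11) = 3 + ((-2 + (E - 7)*(½)) - 11) = 3 + ((-2 + (-7 + E)*(½)) - 11) = 3 + ((-2 + (-7/2 + E/2)) - 11) = 3 + ((-11/2 + E/2) - 11) = 3 + (-33/2 + E/2) = -27/2 + E/2)
(K(d(R(-1))) + W(4, 4))² = ((-27/2 + (½)*(-3)) - 33/7)² = ((-27/2 - 3/2) - 33/7)² = (-15 - 33/7)² = (-138/7)² = 19044/49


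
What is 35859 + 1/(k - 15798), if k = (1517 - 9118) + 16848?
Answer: 234912308/6551 ≈ 35859.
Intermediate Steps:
k = 9247 (k = -7601 + 16848 = 9247)
35859 + 1/(k - 15798) = 35859 + 1/(9247 - 15798) = 35859 + 1/(-6551) = 35859 - 1/6551 = 234912308/6551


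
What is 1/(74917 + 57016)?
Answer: 1/131933 ≈ 7.5796e-6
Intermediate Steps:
1/(74917 + 57016) = 1/131933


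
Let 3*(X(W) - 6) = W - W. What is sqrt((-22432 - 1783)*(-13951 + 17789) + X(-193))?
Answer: 2*I*sqrt(23234291) ≈ 9640.4*I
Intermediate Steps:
X(W) = 6 (X(W) = 6 + (W - W)/3 = 6 + (1/3)*0 = 6 + 0 = 6)
sqrt((-22432 - 1783)*(-13951 + 17789) + X(-193)) = sqrt((-22432 - 1783)*(-13951 + 17789) + 6) = sqrt(-24215*3838 + 6) = sqrt(-92937170 + 6) = sqrt(-92937164) = 2*I*sqrt(23234291)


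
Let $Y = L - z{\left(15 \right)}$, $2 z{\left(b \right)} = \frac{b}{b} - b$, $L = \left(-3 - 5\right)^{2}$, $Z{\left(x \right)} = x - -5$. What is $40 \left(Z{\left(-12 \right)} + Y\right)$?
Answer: $2560$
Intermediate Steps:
$Z{\left(x \right)} = 5 + x$ ($Z{\left(x \right)} = x + 5 = 5 + x$)
$L = 64$ ($L = \left(-8\right)^{2} = 64$)
$z{\left(b \right)} = \frac{1}{2} - \frac{b}{2}$ ($z{\left(b \right)} = \frac{\frac{b}{b} - b}{2} = \frac{1 - b}{2} = \frac{1}{2} - \frac{b}{2}$)
$Y = 71$ ($Y = 64 - \left(\frac{1}{2} - \frac{15}{2}\right) = 64 - -7 = 64 + 7 = 71$)
$40 \left(Z{\left(-12 \right)} + Y\right) = 40 \left(\left(5 - 12\right) + 71\right) = 40 \left(-7 + 71\right) = 40 \cdot 64 = 2560$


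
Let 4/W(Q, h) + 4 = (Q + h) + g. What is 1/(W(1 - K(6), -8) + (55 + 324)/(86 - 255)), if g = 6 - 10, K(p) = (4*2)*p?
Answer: -10647/24553 ≈ -0.43363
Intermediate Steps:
K(p) = 8*p
g = -4
W(Q, h) = 4/(-8 + Q + h) (W(Q, h) = 4/(-4 + ((Q + h) - 4)) = 4/(-4 + (-4 + Q + h)) = 4/(-8 + Q + h))
1/(W(1 - K(6), -8) + (55 + 324)/(86 - 255)) = 1/(4/(-8 + (1 - 8*6) - 8) + (55 + 324)/(86 - 255)) = 1/(4/(-8 + (1 - 1*48) - 8) + 379/(-169)) = 1/(4/(-8 + (1 - 48) - 8) + 379*(-1/169)) = 1/(4/(-8 - 47 - 8) - 379/169) = 1/(4/(-63) - 379/169) = 1/(4*(-1/63) - 379/169) = 1/(-4/63 - 379/169) = 1/(-24553/10647) = -10647/24553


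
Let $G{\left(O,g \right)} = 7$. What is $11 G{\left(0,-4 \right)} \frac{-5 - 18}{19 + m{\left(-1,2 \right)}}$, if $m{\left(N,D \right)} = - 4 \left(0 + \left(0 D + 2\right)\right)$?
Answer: $-161$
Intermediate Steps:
$m{\left(N,D \right)} = -8$ ($m{\left(N,D \right)} = - 4 \left(0 + \left(0 + 2\right)\right) = - 4 \left(0 + 2\right) = \left(-4\right) 2 = -8$)
$11 G{\left(0,-4 \right)} \frac{-5 - 18}{19 + m{\left(-1,2 \right)}} = 11 \cdot 7 \frac{-5 - 18}{19 - 8} = 77 \left(- \frac{23}{11}\right) = -161$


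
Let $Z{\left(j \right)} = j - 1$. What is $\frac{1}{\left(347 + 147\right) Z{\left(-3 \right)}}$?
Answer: $- \frac{1}{1976} \approx -0.00050607$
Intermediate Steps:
$Z{\left(j \right)} = -1 + j$
$\frac{1}{\left(347 + 147\right) Z{\left(-3 \right)}} = \frac{1}{\left(347 + 147\right) \left(-1 - 3\right)} = \frac{1}{494 \left(-4\right)} = \frac{1}{-1976} = - \frac{1}{1976}$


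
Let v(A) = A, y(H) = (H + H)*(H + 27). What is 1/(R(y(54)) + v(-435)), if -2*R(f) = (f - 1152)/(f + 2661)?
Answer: -3803/1655571 ≈ -0.0022971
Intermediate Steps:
y(H) = 2*H*(27 + H) (y(H) = (2*H)*(27 + H) = 2*H*(27 + H))
R(f) = -(-1152 + f)/(2*(2661 + f)) (R(f) = -(f - 1152)/(2*(f + 2661)) = -(-1152 + f)/(2*(2661 + f)))
1/(R(y(54)) + v(-435)) = 1/((1152 - 2*54*(27 + 54))/(2*(2661 + 2*54*(27 + 54))) - 435) = 1/((1152 - 2*54*81)/(2*(2661 + 2*54*81)) - 435) = 1/((1152 - 1*8748)/(2*(2661 + 8748)) - 435) = 1/((½)*(1152 - 8748)/11409 - 435) = 1/((½)*(1/11409)*(-7596) - 435) = 1/(-1266/3803 - 435) = 1/(-1655571/3803) = -3803/1655571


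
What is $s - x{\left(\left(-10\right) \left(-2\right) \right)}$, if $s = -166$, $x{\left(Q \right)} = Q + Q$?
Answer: $-206$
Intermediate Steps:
$x{\left(Q \right)} = 2 Q$
$s - x{\left(\left(-10\right) \left(-2\right) \right)} = -166 - 2 \left(\left(-10\right) \left(-2\right)\right) = -166 - 2 \cdot 20 = -166 - 40 = -206$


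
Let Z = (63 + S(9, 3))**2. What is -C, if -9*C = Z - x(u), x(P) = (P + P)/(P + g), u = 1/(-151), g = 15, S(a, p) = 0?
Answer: 4492909/10188 ≈ 441.00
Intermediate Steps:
u = -1/151 ≈ -0.0066225
x(P) = 2*P/(15 + P) (x(P) = (P + P)/(P + 15) = (2*P)/(15 + P) = 2*P/(15 + P))
Z = 3969 (Z = (63 + 0)**2 = 63**2 = 3969)
C = -4492909/10188 (C = -(3969 - 2*(-1)/(151*(15 - 1/151)))/9 = -(3969 - 2*(-1)/(151*2264/151))/9 = -(3969 - 2*(-1)*151/(151*2264))/9 = -(3969 - 1*(-1/1132))/9 = -(3969 + 1/1132)/9 = -1/9*4492909/1132 = -4492909/10188 ≈ -441.00)
-C = -1*(-4492909/10188) = 4492909/10188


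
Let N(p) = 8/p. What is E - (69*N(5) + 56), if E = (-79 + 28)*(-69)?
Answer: 16763/5 ≈ 3352.6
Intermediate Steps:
E = 3519 (E = -51*(-69) = 3519)
E - (69*N(5) + 56) = 3519 - (69*(8/5) + 56) = 3519 - (552/5 + 56) = 3519 - 1*832/5 = 3519 - 832/5 = 16763/5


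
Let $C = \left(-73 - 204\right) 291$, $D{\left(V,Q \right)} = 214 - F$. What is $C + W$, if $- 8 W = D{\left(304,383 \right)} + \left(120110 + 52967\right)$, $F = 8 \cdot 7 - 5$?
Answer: $-102262$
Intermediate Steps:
$F = 51$ ($F = 56 - 5 = 51$)
$D{\left(V,Q \right)} = 163$ ($D{\left(V,Q \right)} = 214 - 51 = 163$)
$C = -80607$ ($C = \left(-73 - 204\right) 291 = \left(-277\right) 291 = -80607$)
$W = -21655$ ($W = - \frac{163 + \left(120110 + 52967\right)}{8} = - \frac{163 + 173077}{8} = \left(- \frac{1}{8}\right) 173240 = -21655$)
$C + W = -80607 - 21655 = -102262$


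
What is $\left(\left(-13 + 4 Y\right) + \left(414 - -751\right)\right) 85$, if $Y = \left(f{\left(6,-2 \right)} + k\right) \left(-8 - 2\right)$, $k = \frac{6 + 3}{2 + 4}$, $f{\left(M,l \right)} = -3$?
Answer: $103020$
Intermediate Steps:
$k = \frac{3}{2}$ ($k = \frac{9}{6} = 9 \cdot \frac{1}{6} = \frac{3}{2} \approx 1.5$)
$Y = 15$ ($Y = \left(-3 + \frac{3}{2}\right) \left(-8 - 2\right) = \left(- \frac{3}{2}\right) \left(-10\right) = 15$)
$\left(\left(-13 + 4 Y\right) + \left(414 - -751\right)\right) 85 = \left(\left(-13 + 4 \cdot 15\right) + \left(414 - -751\right)\right) 85 = \left(\left(-13 + 60\right) + \left(414 + 751\right)\right) 85 = \left(47 + 1165\right) 85 = 1212 \cdot 85 = 103020$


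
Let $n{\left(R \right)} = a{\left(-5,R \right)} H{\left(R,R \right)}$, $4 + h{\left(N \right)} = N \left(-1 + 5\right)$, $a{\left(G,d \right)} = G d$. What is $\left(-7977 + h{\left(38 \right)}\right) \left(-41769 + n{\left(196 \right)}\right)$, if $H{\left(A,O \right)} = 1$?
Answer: $334681921$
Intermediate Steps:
$h{\left(N \right)} = -4 + 4 N$ ($h{\left(N \right)} = -4 + N \left(-1 + 5\right) = -4 + N 4 = -4 + 4 N$)
$n{\left(R \right)} = - 5 R$ ($n{\left(R \right)} = - 5 R 1 = - 5 R$)
$\left(-7977 + h{\left(38 \right)}\right) \left(-41769 + n{\left(196 \right)}\right) = \left(-7977 + \left(-4 + 4 \cdot 38\right)\right) \left(-41769 - 980\right) = \left(-7977 + \left(-4 + 152\right)\right) \left(-41769 - 980\right) = \left(-7977 + 148\right) \left(-42749\right) = \left(-7829\right) \left(-42749\right) = 334681921$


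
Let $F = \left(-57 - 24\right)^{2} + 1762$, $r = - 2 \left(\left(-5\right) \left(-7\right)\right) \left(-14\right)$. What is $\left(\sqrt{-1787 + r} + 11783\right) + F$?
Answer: $20106 + i \sqrt{807} \approx 20106.0 + 28.408 i$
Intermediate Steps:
$r = 980$ ($r = \left(-2\right) 35 \left(-14\right) = \left(-70\right) \left(-14\right) = 980$)
$F = 8323$ ($F = \left(-81\right)^{2} + 1762 = 6561 + 1762 = 8323$)
$\left(\sqrt{-1787 + r} + 11783\right) + F = \left(\sqrt{-1787 + 980} + 11783\right) + 8323 = \left(\sqrt{-807} + 11783\right) + 8323 = \left(i \sqrt{807} + 11783\right) + 8323 = \left(11783 + i \sqrt{807}\right) + 8323 = 20106 + i \sqrt{807}$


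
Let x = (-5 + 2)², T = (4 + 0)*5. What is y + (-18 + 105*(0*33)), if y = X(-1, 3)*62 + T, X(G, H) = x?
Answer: 560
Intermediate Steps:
T = 20 (T = 4*5 = 20)
x = 9 (x = (-3)² = 9)
X(G, H) = 9
y = 578 (y = 9*62 + 20 = 558 + 20 = 578)
y + (-18 + 105*(0*33)) = 578 + (-18 + 105*(0*33)) = 578 + (-18 + 105*0) = 578 + (-18 + 0) = 578 - 18 = 560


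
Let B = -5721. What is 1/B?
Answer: -1/5721 ≈ -0.00017479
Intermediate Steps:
1/B = 1/(-5721) = -1/5721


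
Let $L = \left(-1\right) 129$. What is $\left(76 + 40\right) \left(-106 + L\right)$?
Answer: $-27260$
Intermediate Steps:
$L = -129$
$\left(76 + 40\right) \left(-106 + L\right) = \left(76 + 40\right) \left(-106 - 129\right) = 116 \left(-235\right) = -27260$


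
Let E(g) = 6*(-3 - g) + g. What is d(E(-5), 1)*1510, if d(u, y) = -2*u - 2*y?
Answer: -24160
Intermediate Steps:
E(g) = -18 - 5*g (E(g) = (-18 - 6*g) + g = -18 - 5*g)
d(E(-5), 1)*1510 = (-2*(-18 - 5*(-5)) - 2*1)*1510 = (-2*(-18 + 25) - 2)*1510 = (-2*7 - 2)*1510 = (-14 - 2)*1510 = -16*1510 = -24160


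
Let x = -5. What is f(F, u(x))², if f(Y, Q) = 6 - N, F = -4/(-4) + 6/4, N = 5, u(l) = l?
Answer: 1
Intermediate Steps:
F = 5/2 (F = -4*(-¼) + 6*(¼) = 1 + 3/2 = 5/2 ≈ 2.5000)
f(Y, Q) = 1 (f(Y, Q) = 6 - 1*5 = 6 - 5 = 1)
f(F, u(x))² = 1² = 1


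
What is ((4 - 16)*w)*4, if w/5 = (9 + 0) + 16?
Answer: -6000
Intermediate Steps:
w = 125 (w = 5*((9 + 0) + 16) = 5*(9 + 16) = 5*25 = 125)
((4 - 16)*w)*4 = ((4 - 16)*125)*4 = -12*125*4 = -1500*4 = -6000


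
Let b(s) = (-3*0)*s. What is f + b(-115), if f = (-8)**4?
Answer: 4096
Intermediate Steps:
f = 4096
b(s) = 0 (b(s) = 0*s = 0)
f + b(-115) = 4096 + 0 = 4096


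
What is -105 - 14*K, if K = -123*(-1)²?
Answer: 1617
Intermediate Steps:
K = -123 (K = -123*1 = -123)
-105 - 14*K = -105 - 14*(-123) = -105 + 1722 = 1617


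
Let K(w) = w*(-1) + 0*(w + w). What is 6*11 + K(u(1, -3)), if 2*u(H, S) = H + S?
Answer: 67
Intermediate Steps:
u(H, S) = H/2 + S/2 (u(H, S) = (H + S)/2 = H/2 + S/2)
K(w) = -w (K(w) = -w + 0*(2*w) = -w + 0 = -w)
6*11 + K(u(1, -3)) = 6*11 - ((½)*1 + (½)*(-3)) = 66 - (½ - 3/2) = 66 - 1*(-1) = 66 + 1 = 67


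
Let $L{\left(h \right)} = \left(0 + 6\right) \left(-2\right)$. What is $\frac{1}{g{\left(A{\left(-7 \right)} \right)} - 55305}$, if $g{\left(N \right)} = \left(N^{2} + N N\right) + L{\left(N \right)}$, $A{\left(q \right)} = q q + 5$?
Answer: $- \frac{1}{49485} \approx -2.0208 \cdot 10^{-5}$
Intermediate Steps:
$L{\left(h \right)} = -12$ ($L{\left(h \right)} = 6 \left(-2\right) = -12$)
$A{\left(q \right)} = 5 + q^{2}$ ($A{\left(q \right)} = q^{2} + 5 = 5 + q^{2}$)
$g{\left(N \right)} = -12 + 2 N^{2}$ ($g{\left(N \right)} = \left(N^{2} + N N\right) - 12 = \left(N^{2} + N^{2}\right) - 12 = 2 N^{2} - 12 = -12 + 2 N^{2}$)
$\frac{1}{g{\left(A{\left(-7 \right)} \right)} - 55305} = \frac{1}{\left(-12 + 2 \left(5 + \left(-7\right)^{2}\right)^{2}\right) - 55305} = \frac{1}{\left(-12 + 2 \left(5 + 49\right)^{2}\right) - 55305} = \frac{1}{\left(-12 + 2 \cdot 54^{2}\right) - 55305} = \frac{1}{\left(-12 + 2 \cdot 2916\right) - 55305} = \frac{1}{\left(-12 + 5832\right) - 55305} = \frac{1}{5820 - 55305} = \frac{1}{-49485} = - \frac{1}{49485}$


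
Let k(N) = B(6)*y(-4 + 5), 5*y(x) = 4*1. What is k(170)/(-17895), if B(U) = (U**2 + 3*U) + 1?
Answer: -44/17895 ≈ -0.0024588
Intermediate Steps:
y(x) = 4/5 (y(x) = (4*1)/5 = (1/5)*4 = 4/5)
B(U) = 1 + U**2 + 3*U
k(N) = 44 (k(N) = (1 + 6**2 + 3*6)*(4/5) = (1 + 36 + 18)*(4/5) = 55*(4/5) = 44)
k(170)/(-17895) = 44/(-17895) = 44*(-1/17895) = -44/17895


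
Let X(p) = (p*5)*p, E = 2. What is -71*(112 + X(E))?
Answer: -9372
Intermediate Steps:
X(p) = 5*p**2 (X(p) = (5*p)*p = 5*p**2)
-71*(112 + X(E)) = -71*(112 + 5*2**2) = -71*(112 + 5*4) = -71*(112 + 20) = -71*132 = -9372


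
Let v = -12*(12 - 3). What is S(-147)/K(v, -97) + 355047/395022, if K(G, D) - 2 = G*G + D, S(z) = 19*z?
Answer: 1001414099/1523336506 ≈ 0.65738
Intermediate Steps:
v = -108 (v = -12*9 = -108)
K(G, D) = 2 + D + G**2 (K(G, D) = 2 + (G*G + D) = 2 + (G**2 + D) = 2 + (D + G**2) = 2 + D + G**2)
S(-147)/K(v, -97) + 355047/395022 = (19*(-147))/(2 - 97 + (-108)**2) + 355047/395022 = -2793/(2 - 97 + 11664) + 355047*(1/395022) = -2793/11569 + 118349/131674 = 1001414099/1523336506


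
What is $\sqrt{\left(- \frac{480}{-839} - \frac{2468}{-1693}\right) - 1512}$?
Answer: $\frac{2 i \sqrt{761633785508941}}{1420427} \approx 38.858 i$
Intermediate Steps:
$\sqrt{\left(- \frac{480}{-839} - \frac{2468}{-1693}\right) - 1512} = \sqrt{\left(\left(-480\right) \left(- \frac{1}{839}\right) - - \frac{2468}{1693}\right) - 1512} = \sqrt{\left(\frac{480}{839} + \frac{2468}{1693}\right) - 1512} = \sqrt{\frac{2883292}{1420427} - 1512} = \sqrt{- \frac{2144802332}{1420427}} = \frac{2 i \sqrt{761633785508941}}{1420427}$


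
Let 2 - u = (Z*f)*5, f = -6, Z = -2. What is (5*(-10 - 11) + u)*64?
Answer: -10432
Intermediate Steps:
u = -58 (u = 2 - (-2*(-6))*5 = 2 - 12*5 = 2 - 1*60 = 2 - 60 = -58)
(5*(-10 - 11) + u)*64 = (5*(-10 - 11) - 58)*64 = (5*(-21) - 58)*64 = (-105 - 58)*64 = -163*64 = -10432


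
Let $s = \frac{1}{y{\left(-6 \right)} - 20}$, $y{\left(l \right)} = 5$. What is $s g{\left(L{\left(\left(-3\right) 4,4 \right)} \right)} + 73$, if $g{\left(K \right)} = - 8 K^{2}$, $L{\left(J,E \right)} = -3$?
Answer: $\frac{389}{5} \approx 77.8$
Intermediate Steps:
$s = - \frac{1}{15}$ ($s = \frac{1}{5 - 20} = \frac{1}{-15} = - \frac{1}{15} \approx -0.066667$)
$s g{\left(L{\left(\left(-3\right) 4,4 \right)} \right)} + 73 = - \frac{\left(-8\right) \left(-3\right)^{2}}{15} + 73 = - \frac{\left(-8\right) 9}{15} + 73 = \left(- \frac{1}{15}\right) \left(-72\right) + 73 = \frac{24}{5} + 73 = \frac{389}{5}$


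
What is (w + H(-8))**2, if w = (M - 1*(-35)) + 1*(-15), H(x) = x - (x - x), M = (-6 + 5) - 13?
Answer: 4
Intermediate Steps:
M = -14 (M = -1 - 13 = -14)
H(x) = x (H(x) = x - 1*0 = x + 0 = x)
w = 6 (w = (-14 - 1*(-35)) + 1*(-15) = (-14 + 35) - 15 = 21 - 15 = 6)
(w + H(-8))**2 = (6 - 8)**2 = (-2)**2 = 4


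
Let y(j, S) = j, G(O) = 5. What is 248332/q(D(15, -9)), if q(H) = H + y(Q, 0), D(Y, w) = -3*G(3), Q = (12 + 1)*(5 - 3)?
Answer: 248332/11 ≈ 22576.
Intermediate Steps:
Q = 26 (Q = 13*2 = 26)
D(Y, w) = -15 (D(Y, w) = -3*5 = -15)
q(H) = 26 + H (q(H) = H + 26 = 26 + H)
248332/q(D(15, -9)) = 248332/(26 - 15) = 248332/11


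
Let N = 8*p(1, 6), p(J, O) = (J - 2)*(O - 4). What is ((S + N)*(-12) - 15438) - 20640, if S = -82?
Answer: -34902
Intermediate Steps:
p(J, O) = (-4 + O)*(-2 + J) (p(J, O) = (-2 + J)*(-4 + O) = (-4 + O)*(-2 + J))
N = -16 (N = 8*(8 - 4*1 - 2*6 + 1*6) = 8*(8 - 4 - 12 + 6) = 8*(-2) = -16)
((S + N)*(-12) - 15438) - 20640 = ((-82 - 16)*(-12) - 15438) - 20640 = (-98*(-12) - 15438) - 20640 = (1176 - 15438) - 20640 = -14262 - 20640 = -34902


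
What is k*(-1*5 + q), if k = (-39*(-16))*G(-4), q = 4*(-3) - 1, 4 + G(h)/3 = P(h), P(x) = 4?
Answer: 0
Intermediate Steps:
G(h) = 0 (G(h) = -12 + 3*4 = -12 + 12 = 0)
q = -13 (q = -12 - 1 = -13)
k = 0 (k = -39*(-16)*0 = 624*0 = 0)
k*(-1*5 + q) = 0*(-1*5 - 13) = 0*(-5 - 13) = 0*(-18) = 0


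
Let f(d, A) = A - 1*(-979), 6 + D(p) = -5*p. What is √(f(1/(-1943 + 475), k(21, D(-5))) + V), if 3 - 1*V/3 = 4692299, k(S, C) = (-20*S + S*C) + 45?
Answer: I*√14075885 ≈ 3751.8*I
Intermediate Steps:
D(p) = -6 - 5*p
k(S, C) = 45 - 20*S + C*S (k(S, C) = (-20*S + C*S) + 45 = 45 - 20*S + C*S)
V = -14076888 (V = 9 - 3*4692299 = 9 - 14076897 = -14076888)
f(d, A) = 979 + A (f(d, A) = A + 979 = 979 + A)
√(f(1/(-1943 + 475), k(21, D(-5))) + V) = √((979 + (45 - 20*21 + (-6 - 5*(-5))*21)) - 14076888) = √((979 + (45 - 420 + (-6 + 25)*21)) - 14076888) = √((979 + (45 - 420 + 19*21)) - 14076888) = √((979 + (45 - 420 + 399)) - 14076888) = √((979 + 24) - 14076888) = √(1003 - 14076888) = √(-14075885) = I*√14075885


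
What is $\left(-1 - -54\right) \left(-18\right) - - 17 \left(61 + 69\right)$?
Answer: $1256$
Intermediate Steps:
$\left(-1 - -54\right) \left(-18\right) - - 17 \left(61 + 69\right) = \left(-1 + 54\right) \left(-18\right) - \left(-17\right) 130 = 53 \left(-18\right) - -2210 = -954 + 2210 = 1256$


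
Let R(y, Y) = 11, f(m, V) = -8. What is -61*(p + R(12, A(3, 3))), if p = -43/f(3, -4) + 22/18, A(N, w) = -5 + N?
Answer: -77287/72 ≈ -1073.4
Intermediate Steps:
p = 475/72 (p = -43/(-8) + 22/18 = -43*(-⅛) + 22*(1/18) = 43/8 + 11/9 = 475/72 ≈ 6.5972)
-61*(p + R(12, A(3, 3))) = -61*(475/72 + 11) = -61*1267/72 = -77287/72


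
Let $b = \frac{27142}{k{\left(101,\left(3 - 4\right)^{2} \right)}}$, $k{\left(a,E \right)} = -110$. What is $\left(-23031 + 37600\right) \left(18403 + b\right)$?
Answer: $\frac{14548515986}{55} \approx 2.6452 \cdot 10^{8}$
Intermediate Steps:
$b = - \frac{13571}{55}$ ($b = \frac{27142}{-110} = 27142 \left(- \frac{1}{110}\right) = - \frac{13571}{55} \approx -246.75$)
$\left(-23031 + 37600\right) \left(18403 + b\right) = \left(-23031 + 37600\right) \left(18403 - \frac{13571}{55}\right) = 14569 \cdot \frac{998594}{55} = \frac{14548515986}{55}$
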